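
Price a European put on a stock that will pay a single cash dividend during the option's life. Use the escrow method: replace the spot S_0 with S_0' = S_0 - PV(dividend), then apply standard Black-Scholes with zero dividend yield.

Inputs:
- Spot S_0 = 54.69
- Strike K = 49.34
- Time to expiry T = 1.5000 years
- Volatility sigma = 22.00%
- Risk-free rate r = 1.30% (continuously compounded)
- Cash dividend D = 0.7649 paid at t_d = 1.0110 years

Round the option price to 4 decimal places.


PV(D) = D * exp(-r * t_d) = 0.7649 * 0.98694299 = 0.75491269
S_0' = S_0 - PV(D) = 54.6900 - 0.75491269 = 53.93508731
d1 = (ln(S_0'/K) + (r + sigma^2/2)*T) / (sigma*sqrt(T)) = 0.53757439
d2 = d1 - sigma*sqrt(T) = 0.26813052
exp(-rT) = 0.98068890
N(-d1) = 0.29543546; N(-d2) = 0.39429943
P = K * exp(-rT) * N(-d2) - S_0' * N(-d1) = 49.3400 * 0.98068890 * 0.39429943 - 53.93508731 * 0.29543546 = 3.1447

Answer: Price = 3.1447


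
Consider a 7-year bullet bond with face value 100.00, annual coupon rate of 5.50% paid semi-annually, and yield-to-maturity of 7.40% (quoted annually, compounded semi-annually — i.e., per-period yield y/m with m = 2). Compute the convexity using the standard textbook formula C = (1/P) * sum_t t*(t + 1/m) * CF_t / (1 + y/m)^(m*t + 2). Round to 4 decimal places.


Coupon per period c = face * coupon_rate / m = 2.750000
Periods per year m = 2; per-period yield y/m = 0.037000
Number of cashflows N = 14
Cashflows (t years, CF_t, discount factor 1/(1+y/m)^(m*t), PV):
  t = 0.5000: CF_t = 2.750000, DF = 0.964320, PV = 2.651880
  t = 1.0000: CF_t = 2.750000, DF = 0.929913, PV = 2.557262
  t = 1.5000: CF_t = 2.750000, DF = 0.896734, PV = 2.466019
  t = 2.0000: CF_t = 2.750000, DF = 0.864739, PV = 2.378032
  t = 2.5000: CF_t = 2.750000, DF = 0.833885, PV = 2.293184
  t = 3.0000: CF_t = 2.750000, DF = 0.804132, PV = 2.211364
  t = 3.5000: CF_t = 2.750000, DF = 0.775441, PV = 2.132462
  t = 4.0000: CF_t = 2.750000, DF = 0.747773, PV = 2.056377
  t = 4.5000: CF_t = 2.750000, DF = 0.721093, PV = 1.983005
  t = 5.0000: CF_t = 2.750000, DF = 0.695364, PV = 1.912252
  t = 5.5000: CF_t = 2.750000, DF = 0.670554, PV = 1.844023
  t = 6.0000: CF_t = 2.750000, DF = 0.646629, PV = 1.778229
  t = 6.5000: CF_t = 2.750000, DF = 0.623557, PV = 1.714782
  t = 7.0000: CF_t = 102.750000, DF = 0.601309, PV = 61.784458
Price P = sum_t PV_t = 89.763329
Convexity numerator sum_t t*(t + 1/m) * CF_t / (1+y/m)^(m*t + 2):
  t = 0.5000: term = 1.233010
  t = 1.0000: term = 3.567048
  t = 1.5000: term = 6.879552
  t = 2.0000: term = 11.056818
  t = 2.5000: term = 15.993469
  t = 3.0000: term = 21.591954
  t = 3.5000: term = 27.762075
  t = 4.0000: term = 34.420536
  t = 4.5000: term = 41.490521
  t = 5.0000: term = 48.901289
  t = 5.5000: term = 56.587799
  t = 6.0000: term = 64.490347
  t = 6.5000: term = 72.554231
  t = 7.0000: term = 3016.345128
Convexity = (1/P) * sum = 3422.873777 / 89.763329 = 38.132206

Answer: Convexity = 38.1322


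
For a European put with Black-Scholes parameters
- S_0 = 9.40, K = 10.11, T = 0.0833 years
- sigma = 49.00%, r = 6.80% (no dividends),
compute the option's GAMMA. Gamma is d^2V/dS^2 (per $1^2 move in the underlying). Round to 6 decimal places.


Answer: Gamma = 0.276568

Derivation:
d1 = -0.4041136982; d2 = -0.5455362211
phi(d1) = 0.3676615468; exp(-qT) = 1.0000000000; exp(-rT) = 0.9943516125
Gamma = exp(-qT) * phi(d1) / (S * sigma * sqrt(T)) = 1.0000000000 * 0.3676615468 / (9.4000 * 0.4900 * 0.2886173938) = 0.276568


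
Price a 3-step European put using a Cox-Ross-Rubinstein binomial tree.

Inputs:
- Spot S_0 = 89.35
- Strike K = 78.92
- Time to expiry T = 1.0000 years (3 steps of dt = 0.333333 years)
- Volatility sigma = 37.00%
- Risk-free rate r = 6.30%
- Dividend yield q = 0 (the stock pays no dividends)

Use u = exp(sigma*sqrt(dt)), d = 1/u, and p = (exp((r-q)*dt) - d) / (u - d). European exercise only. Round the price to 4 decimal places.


dt = T/N = 0.333333
u = exp(sigma*sqrt(dt)) = 1.238152; d = 1/u = 0.807656
p = (exp((r-q)*dt) - d) / (u - d) = 0.496094
Discount per step: exp(-r*dt) = 0.979219
Stock lattice S(k, i) with i counting down-moves:
  k=0: S(0,0) = 89.3500
  k=1: S(1,0) = 110.6288; S(1,1) = 72.1640
  k=2: S(2,0) = 136.9753; S(2,1) = 89.3500; S(2,2) = 58.2837
  k=3: S(3,0) = 169.5962; S(3,1) = 110.6288; S(3,2) = 72.1640; S(3,3) = 47.0731
Terminal payoffs V(N, i) = max(K - S_T, 0):
  V(3,0) = 0.000000; V(3,1) = 0.000000; V(3,2) = 6.755976; V(3,3) = 31.846866
Backward induction: V(k, i) = exp(-r*dt) * [p * V(k+1, i) + (1-p) * V(k+1, i+1)].
  V(2,0) = exp(-r*dt) * [p*0.000000 + (1-p)*0.000000] = 0.000000
  V(2,1) = exp(-r*dt) * [p*0.000000 + (1-p)*6.755976] = 3.333630
  V(2,2) = exp(-r*dt) * [p*6.755976 + (1-p)*31.846866] = 18.996285
  V(1,0) = exp(-r*dt) * [p*0.000000 + (1-p)*3.333630] = 1.644928
  V(1,1) = exp(-r*dt) * [p*3.333630 + (1-p)*18.996285] = 10.992845
  V(0,0) = exp(-r*dt) * [p*1.644928 + (1-p)*10.992845] = 6.223327

Answer: Price = V(0,0) = 6.2233


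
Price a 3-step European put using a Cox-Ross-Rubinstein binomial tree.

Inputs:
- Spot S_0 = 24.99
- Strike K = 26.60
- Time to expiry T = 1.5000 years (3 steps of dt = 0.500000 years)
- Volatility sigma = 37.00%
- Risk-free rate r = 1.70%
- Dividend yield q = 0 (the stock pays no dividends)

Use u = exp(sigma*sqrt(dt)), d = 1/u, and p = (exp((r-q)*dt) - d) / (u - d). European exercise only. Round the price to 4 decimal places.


Answer: Price = V(0,0) = 5.3772

Derivation:
dt = T/N = 0.500000
u = exp(sigma*sqrt(dt)) = 1.299045; d = 1/u = 0.769796
p = (exp((r-q)*dt) - d) / (u - d) = 0.451092
Discount per step: exp(-r*dt) = 0.991536
Stock lattice S(k, i) with i counting down-moves:
  k=0: S(0,0) = 24.9900
  k=1: S(1,0) = 32.4631; S(1,1) = 19.2372
  k=2: S(2,0) = 42.1711; S(2,1) = 24.9900; S(2,2) = 14.8087
  k=3: S(3,0) = 54.7821; S(3,1) = 32.4631; S(3,2) = 19.2372; S(3,3) = 11.3997
Terminal payoffs V(N, i) = max(K - S_T, 0):
  V(3,0) = 0.000000; V(3,1) = 0.000000; V(3,2) = 7.362794; V(3,3) = 15.200298
Backward induction: V(k, i) = exp(-r*dt) * [p * V(k+1, i) + (1-p) * V(k+1, i+1)].
  V(2,0) = exp(-r*dt) * [p*0.000000 + (1-p)*0.000000] = 0.000000
  V(2,1) = exp(-r*dt) * [p*0.000000 + (1-p)*7.362794] = 4.007288
  V(2,2) = exp(-r*dt) * [p*7.362794 + (1-p)*15.200298] = 11.566130
  V(1,0) = exp(-r*dt) * [p*0.000000 + (1-p)*4.007288] = 2.181014
  V(1,1) = exp(-r*dt) * [p*4.007288 + (1-p)*11.566130] = 8.087361
  V(0,0) = exp(-r*dt) * [p*2.181014 + (1-p)*8.087361] = 5.377154


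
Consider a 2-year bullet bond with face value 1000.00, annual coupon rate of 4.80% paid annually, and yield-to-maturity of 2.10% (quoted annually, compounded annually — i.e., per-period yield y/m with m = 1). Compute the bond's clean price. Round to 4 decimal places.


Coupon per period c = face * coupon_rate / m = 48.000000
Periods per year m = 1; per-period yield y/m = 0.021000
Number of cashflows N = 2
Cashflows (t years, CF_t, discount factor 1/(1+y/m)^(m*t), PV):
  t = 1.0000: CF_t = 48.000000, DF = 0.979432, PV = 47.012733
  t = 2.0000: CF_t = 1048.000000, DF = 0.959287, PV = 1005.332676
Price P = sum_t PV_t = 1052.345409

Answer: Price = 1052.3454


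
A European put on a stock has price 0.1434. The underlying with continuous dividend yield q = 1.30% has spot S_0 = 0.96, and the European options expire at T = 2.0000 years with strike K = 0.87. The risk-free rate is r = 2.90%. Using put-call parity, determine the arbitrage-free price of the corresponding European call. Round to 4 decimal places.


Answer: Call price = 0.2578

Derivation:
Put-call parity: C - P = S_0 * exp(-qT) - K * exp(-rT).
S_0 * exp(-qT) = 0.9600 * 0.97433509 = 0.93536169
K * exp(-rT) = 0.8700 * 0.94364995 = 0.82097545
C = P + S*exp(-qT) - K*exp(-rT)
C = 0.1434 + 0.93536169 - 0.82097545 = 0.2578


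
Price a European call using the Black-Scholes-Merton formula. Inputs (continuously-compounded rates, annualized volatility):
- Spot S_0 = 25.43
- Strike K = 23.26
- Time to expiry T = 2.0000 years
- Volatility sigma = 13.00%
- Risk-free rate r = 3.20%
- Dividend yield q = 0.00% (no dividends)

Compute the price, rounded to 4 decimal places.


Answer: Price = 4.1015

Derivation:
d1 = (ln(S/K) + (r - q + 0.5*sigma^2) * T) / (sigma * sqrt(T)) = 0.92519174
d2 = d1 - sigma * sqrt(T) = 0.74134398
exp(-rT) = 0.93800500; exp(-qT) = 1.00000000
C = S_0 * exp(-qT) * N(d1) - K * exp(-rT) * N(d2)
N(d1) = 0.82256691; N(d2) = 0.77075755
C = 25.4300 * 1.00000000 * 0.82256691 - 23.2600 * 0.93800500 * 0.77075755 = 4.1015


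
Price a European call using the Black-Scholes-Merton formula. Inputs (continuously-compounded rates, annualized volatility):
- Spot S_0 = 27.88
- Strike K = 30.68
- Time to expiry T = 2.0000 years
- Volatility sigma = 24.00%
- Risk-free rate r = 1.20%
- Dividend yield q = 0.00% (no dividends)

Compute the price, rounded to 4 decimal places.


d1 = (ln(S/K) + (r - q + 0.5*sigma^2) * T) / (sigma * sqrt(T)) = -0.04154662
d2 = d1 - sigma * sqrt(T) = -0.38095788
exp(-rT) = 0.97628571; exp(-qT) = 1.00000000
C = S_0 * exp(-qT) * N(d1) - K * exp(-rT) * N(d2)
N(d1) = 0.48343006; N(d2) = 0.35161725
C = 27.8800 * 1.00000000 * 0.48343006 - 30.6800 * 0.97628571 * 0.35161725 = 2.9462

Answer: Price = 2.9462


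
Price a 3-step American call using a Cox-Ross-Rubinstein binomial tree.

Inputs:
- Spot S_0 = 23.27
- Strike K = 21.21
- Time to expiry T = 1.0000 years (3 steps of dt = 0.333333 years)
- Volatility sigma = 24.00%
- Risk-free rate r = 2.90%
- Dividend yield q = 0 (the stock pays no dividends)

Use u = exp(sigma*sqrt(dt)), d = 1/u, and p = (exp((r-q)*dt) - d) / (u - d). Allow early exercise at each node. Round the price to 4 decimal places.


Answer: Price = V(0,0) = 3.7218

Derivation:
dt = T/N = 0.333333
u = exp(sigma*sqrt(dt)) = 1.148623; d = 1/u = 0.870607
p = (exp((r-q)*dt) - d) / (u - d) = 0.500353
Discount per step: exp(-r*dt) = 0.990380
Stock lattice S(k, i) with i counting down-moves:
  k=0: S(0,0) = 23.2700
  k=1: S(1,0) = 26.7285; S(1,1) = 20.2590
  k=2: S(2,0) = 30.7009; S(2,1) = 23.2700; S(2,2) = 17.6377
  k=3: S(3,0) = 35.2638; S(3,1) = 26.7285; S(3,2) = 20.2590; S(3,3) = 15.3555
Terminal payoffs V(N, i) = max(S_T - K, 0):
  V(3,0) = 14.053808; V(3,1) = 5.518463; V(3,2) = 0.000000; V(3,3) = 0.000000
Backward induction: V(k, i) = exp(-r*dt) * [p * V(k+1, i) + (1-p) * V(k+1, i+1)]; then take max(V_cont, immediate exercise) for American.
  V(2,0) = exp(-r*dt) * [p*14.053808 + (1-p)*5.518463] = 9.694977; exercise = 9.490935; V(2,0) = max -> 9.694977
  V(2,1) = exp(-r*dt) * [p*5.518463 + (1-p)*0.000000] = 2.734617; exercise = 2.060000; V(2,1) = max -> 2.734617
  V(2,2) = exp(-r*dt) * [p*0.000000 + (1-p)*0.000000] = 0.000000; exercise = 0.000000; V(2,2) = max -> 0.000000
  V(1,0) = exp(-r*dt) * [p*9.694977 + (1-p)*2.734617] = 6.157444; exercise = 5.518463; V(1,0) = max -> 6.157444
  V(1,1) = exp(-r*dt) * [p*2.734617 + (1-p)*0.000000] = 1.355111; exercise = 0.000000; V(1,1) = max -> 1.355111
  V(0,0) = exp(-r*dt) * [p*6.157444 + (1-p)*1.355111] = 3.721822; exercise = 2.060000; V(0,0) = max -> 3.721822


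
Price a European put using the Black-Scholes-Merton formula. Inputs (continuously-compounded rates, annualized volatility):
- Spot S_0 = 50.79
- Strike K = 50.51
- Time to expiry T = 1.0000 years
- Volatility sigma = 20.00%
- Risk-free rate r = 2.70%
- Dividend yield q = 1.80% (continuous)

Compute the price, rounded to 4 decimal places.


Answer: Price = 3.5955

Derivation:
d1 = (ln(S/K) + (r - q + 0.5*sigma^2) * T) / (sigma * sqrt(T)) = 0.17264074
d2 = d1 - sigma * sqrt(T) = -0.02735926
exp(-rT) = 0.97336124; exp(-qT) = 0.98216103
P = K * exp(-rT) * N(-d2) - S_0 * exp(-qT) * N(-d1)
N(-d1) = 0.43146691; N(-d2) = 0.51091340
P = 50.5100 * 0.97336124 * 0.51091340 - 50.7900 * 0.98216103 * 0.43146691 = 3.5955


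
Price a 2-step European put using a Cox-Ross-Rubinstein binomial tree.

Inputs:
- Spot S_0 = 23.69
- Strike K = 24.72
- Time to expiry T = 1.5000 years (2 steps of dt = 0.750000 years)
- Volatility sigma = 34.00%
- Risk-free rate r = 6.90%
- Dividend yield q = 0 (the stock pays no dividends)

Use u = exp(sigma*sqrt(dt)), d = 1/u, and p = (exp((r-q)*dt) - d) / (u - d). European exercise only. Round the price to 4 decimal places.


Answer: Price = V(0,0) = 2.9104

Derivation:
dt = T/N = 0.750000
u = exp(sigma*sqrt(dt)) = 1.342386; d = 1/u = 0.744942
p = (exp((r-q)*dt) - d) / (u - d) = 0.515815
Discount per step: exp(-r*dt) = 0.949566
Stock lattice S(k, i) with i counting down-moves:
  k=0: S(0,0) = 23.6900
  k=1: S(1,0) = 31.8011; S(1,1) = 17.6477
  k=2: S(2,0) = 42.6894; S(2,1) = 23.6900; S(2,2) = 13.1465
Terminal payoffs V(N, i) = max(K - S_T, 0):
  V(2,0) = 0.000000; V(2,1) = 1.030000; V(2,2) = 11.573498
Backward induction: V(k, i) = exp(-r*dt) * [p * V(k+1, i) + (1-p) * V(k+1, i+1)].
  V(1,0) = exp(-r*dt) * [p*0.000000 + (1-p)*1.030000] = 0.473559
  V(1,1) = exp(-r*dt) * [p*1.030000 + (1-p)*11.573498] = 5.825596
  V(0,0) = exp(-r*dt) * [p*0.473559 + (1-p)*5.825596] = 2.910361


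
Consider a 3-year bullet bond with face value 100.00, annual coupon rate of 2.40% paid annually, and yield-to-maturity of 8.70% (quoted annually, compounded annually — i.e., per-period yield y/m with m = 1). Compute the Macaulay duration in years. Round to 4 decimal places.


Coupon per period c = face * coupon_rate / m = 2.400000
Periods per year m = 1; per-period yield y/m = 0.087000
Number of cashflows N = 3
Cashflows (t years, CF_t, discount factor 1/(1+y/m)^(m*t), PV):
  t = 1.0000: CF_t = 2.400000, DF = 0.919963, PV = 2.207912
  t = 2.0000: CF_t = 2.400000, DF = 0.846332, PV = 2.031198
  t = 3.0000: CF_t = 102.400000, DF = 0.778595, PV = 79.728083
Price P = sum_t PV_t = 83.967193
Macaulay numerator sum_t t * PV_t:
  t * PV_t at t = 1.0000: 2.207912
  t * PV_t at t = 2.0000: 4.062395
  t * PV_t at t = 3.0000: 239.184250
Macaulay duration D = (sum_t t * PV_t) / P = 245.454557 / 83.967193 = 2.923220

Answer: Macaulay duration = 2.9232 years


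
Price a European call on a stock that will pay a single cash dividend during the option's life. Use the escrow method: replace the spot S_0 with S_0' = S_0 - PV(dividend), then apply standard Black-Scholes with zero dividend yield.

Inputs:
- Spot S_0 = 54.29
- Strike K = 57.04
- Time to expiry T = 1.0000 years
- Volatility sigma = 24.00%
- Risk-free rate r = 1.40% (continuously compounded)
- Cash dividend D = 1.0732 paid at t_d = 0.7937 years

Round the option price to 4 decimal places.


Answer: Price = 3.8560

Derivation:
PV(D) = D * exp(-r * t_d) = 1.0732 * 0.98894971 = 1.06134083
S_0' = S_0 - PV(D) = 54.2900 - 1.06134083 = 53.22865917
d1 = (ln(S_0'/K) + (r + sigma^2/2)*T) / (sigma*sqrt(T)) = -0.10981591
d2 = d1 - sigma*sqrt(T) = -0.34981591
exp(-rT) = 0.98609754
N(d1) = 0.45627769; N(d2) = 0.36323843
C = S_0' * N(d1) - K * exp(-rT) * N(d2) = 53.22865917 * 0.45627769 - 57.0400 * 0.98609754 * 0.36323843 = 3.8560


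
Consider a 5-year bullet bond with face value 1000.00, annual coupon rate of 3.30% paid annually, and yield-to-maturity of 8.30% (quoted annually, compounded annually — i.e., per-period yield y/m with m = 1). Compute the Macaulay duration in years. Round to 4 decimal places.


Answer: Macaulay duration = 4.6481 years

Derivation:
Coupon per period c = face * coupon_rate / m = 33.000000
Periods per year m = 1; per-period yield y/m = 0.083000
Number of cashflows N = 5
Cashflows (t years, CF_t, discount factor 1/(1+y/m)^(m*t), PV):
  t = 1.0000: CF_t = 33.000000, DF = 0.923361, PV = 30.470914
  t = 2.0000: CF_t = 33.000000, DF = 0.852596, PV = 28.135655
  t = 3.0000: CF_t = 33.000000, DF = 0.787254, PV = 25.979367
  t = 4.0000: CF_t = 33.000000, DF = 0.726919, PV = 23.988335
  t = 5.0000: CF_t = 1033.000000, DF = 0.671209, PV = 693.358810
Price P = sum_t PV_t = 801.933082
Macaulay numerator sum_t t * PV_t:
  t * PV_t at t = 1.0000: 30.470914
  t * PV_t at t = 2.0000: 56.271310
  t * PV_t at t = 3.0000: 77.938102
  t * PV_t at t = 4.0000: 95.953342
  t * PV_t at t = 5.0000: 3466.794052
Macaulay duration D = (sum_t t * PV_t) / P = 3727.427719 / 801.933082 = 4.648053


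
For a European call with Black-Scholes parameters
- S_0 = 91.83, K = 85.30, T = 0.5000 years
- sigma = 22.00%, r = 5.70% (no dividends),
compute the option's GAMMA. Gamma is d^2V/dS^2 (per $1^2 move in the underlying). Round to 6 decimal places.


d1 = 0.7351634099; d2 = 0.5795999180
phi(d1) = 0.3044735215; exp(-qT) = 1.0000000000; exp(-rT) = 0.9719022941
Gamma = exp(-qT) * phi(d1) / (S * sigma * sqrt(T)) = 1.0000000000 * 0.3044735215 / (91.8300 * 0.2200 * 0.7071067812) = 0.021314

Answer: Gamma = 0.021314


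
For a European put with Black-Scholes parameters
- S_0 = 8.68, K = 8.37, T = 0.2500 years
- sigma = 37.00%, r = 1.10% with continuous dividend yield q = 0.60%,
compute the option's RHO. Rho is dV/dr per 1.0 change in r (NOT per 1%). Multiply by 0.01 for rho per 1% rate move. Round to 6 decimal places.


Answer: Rho = -0.951293

Derivation:
d1 = 0.2958386171; d2 = 0.1108386171
phi(d1) = 0.3818609366; exp(-qT) = 0.9985011244; exp(-rT) = 0.9972537778
N(-d2) = 0.4558721610
Rho = -K*T*exp(-rT)*N(-d2) = -8.3700 * 0.2500 * 0.9972537778 * 0.4558721610 = -0.951293


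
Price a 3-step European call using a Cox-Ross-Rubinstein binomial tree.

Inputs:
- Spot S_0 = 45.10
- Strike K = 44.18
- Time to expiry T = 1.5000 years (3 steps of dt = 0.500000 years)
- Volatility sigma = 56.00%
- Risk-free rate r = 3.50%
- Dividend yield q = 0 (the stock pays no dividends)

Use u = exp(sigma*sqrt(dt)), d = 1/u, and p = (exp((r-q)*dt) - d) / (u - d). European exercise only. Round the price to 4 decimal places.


Answer: Price = V(0,0) = 14.2345

Derivation:
dt = T/N = 0.500000
u = exp(sigma*sqrt(dt)) = 1.485839; d = 1/u = 0.673020
p = (exp((r-q)*dt) - d) / (u - d) = 0.423998
Discount per step: exp(-r*dt) = 0.982652
Stock lattice S(k, i) with i counting down-moves:
  k=0: S(0,0) = 45.1000
  k=1: S(1,0) = 67.0114; S(1,1) = 30.3532
  k=2: S(2,0) = 99.5681; S(2,1) = 45.1000; S(2,2) = 20.4283
  k=3: S(3,0) = 147.9422; S(3,1) = 67.0114; S(3,2) = 30.3532; S(3,3) = 13.7487
Terminal payoffs V(N, i) = max(S_T - K, 0):
  V(3,0) = 103.762197; V(3,1) = 22.831352; V(3,2) = 0.000000; V(3,3) = 0.000000
Backward induction: V(k, i) = exp(-r*dt) * [p * V(k+1, i) + (1-p) * V(k+1, i+1)].
  V(2,0) = exp(-r*dt) * [p*103.762197 + (1-p)*22.831352] = 56.154525
  V(2,1) = exp(-r*dt) * [p*22.831352 + (1-p)*0.000000] = 9.512516
  V(2,2) = exp(-r*dt) * [p*0.000000 + (1-p)*0.000000] = 0.000000
  V(1,0) = exp(-r*dt) * [p*56.154525 + (1-p)*9.512516] = 28.780548
  V(1,1) = exp(-r*dt) * [p*9.512516 + (1-p)*0.000000] = 3.963320
  V(0,0) = exp(-r*dt) * [p*28.780548 + (1-p)*3.963320] = 14.234482


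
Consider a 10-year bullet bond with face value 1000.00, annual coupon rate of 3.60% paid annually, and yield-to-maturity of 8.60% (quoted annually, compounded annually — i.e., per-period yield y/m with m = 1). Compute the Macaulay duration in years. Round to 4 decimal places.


Answer: Macaulay duration = 8.1935 years

Derivation:
Coupon per period c = face * coupon_rate / m = 36.000000
Periods per year m = 1; per-period yield y/m = 0.086000
Number of cashflows N = 10
Cashflows (t years, CF_t, discount factor 1/(1+y/m)^(m*t), PV):
  t = 1.0000: CF_t = 36.000000, DF = 0.920810, PV = 33.149171
  t = 2.0000: CF_t = 36.000000, DF = 0.847892, PV = 30.524099
  t = 3.0000: CF_t = 36.000000, DF = 0.780747, PV = 28.106905
  t = 4.0000: CF_t = 36.000000, DF = 0.718920, PV = 25.881128
  t = 5.0000: CF_t = 36.000000, DF = 0.661989, PV = 23.831610
  t = 6.0000: CF_t = 36.000000, DF = 0.609566, PV = 21.944392
  t = 7.0000: CF_t = 36.000000, DF = 0.561295, PV = 20.206622
  t = 8.0000: CF_t = 36.000000, DF = 0.516846, PV = 18.606466
  t = 9.0000: CF_t = 36.000000, DF = 0.475917, PV = 17.133026
  t = 10.0000: CF_t = 1036.000000, DF = 0.438230, PV = 454.005906
Price P = sum_t PV_t = 673.389325
Macaulay numerator sum_t t * PV_t:
  t * PV_t at t = 1.0000: 33.149171
  t * PV_t at t = 2.0000: 61.048198
  t * PV_t at t = 3.0000: 84.320715
  t * PV_t at t = 4.0000: 103.524512
  t * PV_t at t = 5.0000: 119.158048
  t * PV_t at t = 6.0000: 131.666351
  t * PV_t at t = 7.0000: 141.446356
  t * PV_t at t = 8.0000: 148.851730
  t * PV_t at t = 9.0000: 154.197234
  t * PV_t at t = 10.0000: 4540.059064
Macaulay duration D = (sum_t t * PV_t) / P = 5517.421378 / 673.389325 = 8.193509


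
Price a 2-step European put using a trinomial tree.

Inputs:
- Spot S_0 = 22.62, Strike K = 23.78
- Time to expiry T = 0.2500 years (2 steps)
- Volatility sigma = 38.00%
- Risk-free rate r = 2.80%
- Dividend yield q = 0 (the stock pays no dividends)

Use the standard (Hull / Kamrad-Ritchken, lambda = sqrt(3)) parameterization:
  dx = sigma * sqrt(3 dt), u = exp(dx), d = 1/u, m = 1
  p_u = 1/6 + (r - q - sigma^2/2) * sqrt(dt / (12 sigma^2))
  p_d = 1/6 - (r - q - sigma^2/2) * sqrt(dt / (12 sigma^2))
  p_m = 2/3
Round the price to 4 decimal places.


Answer: Price = V(0,0) = 2.2631

Derivation:
dt = T/N = 0.125000; dx = sigma*sqrt(3*dt) = 0.232702
u = exp(dx) = 1.262005; d = 1/u = 0.792390
p_u = 0.154795, p_m = 0.666667, p_d = 0.178538
Discount per step: exp(-r*dt) = 0.996506
Stock lattice S(k, j) with j the centered position index:
  k=0: S(0,+0) = 22.6200
  k=1: S(1,-1) = 17.9239; S(1,+0) = 22.6200; S(1,+1) = 28.5465
  k=2: S(2,-2) = 14.2027; S(2,-1) = 17.9239; S(2,+0) = 22.6200; S(2,+1) = 28.5465; S(2,+2) = 36.0259
Terminal payoffs V(N, j) = max(K - S_T, 0):
  V(2,-2) = 9.577309; V(2,-1) = 5.856137; V(2,+0) = 1.160000; V(2,+1) = 0.000000; V(2,+2) = 0.000000
Backward induction: V(k, j) = exp(-r*dt) * [p_u * V(k+1, j+1) + p_m * V(k+1, j) + p_d * V(k+1, j-1)]
  V(1,-1) = exp(-r*dt) * [p_u*1.160000 + p_m*5.856137 + p_d*9.577309] = 5.773326
  V(1,+0) = exp(-r*dt) * [p_u*0.000000 + p_m*1.160000 + p_d*5.856137] = 1.812522
  V(1,+1) = exp(-r*dt) * [p_u*0.000000 + p_m*0.000000 + p_d*1.160000] = 0.206381
  V(0,+0) = exp(-r*dt) * [p_u*0.206381 + p_m*1.812522 + p_d*5.773326] = 2.263119


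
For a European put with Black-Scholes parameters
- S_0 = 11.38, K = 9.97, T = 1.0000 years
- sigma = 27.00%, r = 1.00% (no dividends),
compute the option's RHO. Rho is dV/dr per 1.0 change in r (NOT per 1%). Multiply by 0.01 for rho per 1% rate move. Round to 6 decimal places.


Answer: Rho = -3.430567

Derivation:
d1 = 0.6619512768; d2 = 0.3919512768
phi(d1) = 0.3204502376; exp(-qT) = 1.0000000000; exp(-rT) = 0.9900498337
N(-d2) = 0.3475471073
Rho = -K*T*exp(-rT)*N(-d2) = -9.9700 * 1.0000 * 0.9900498337 * 0.3475471073 = -3.430567


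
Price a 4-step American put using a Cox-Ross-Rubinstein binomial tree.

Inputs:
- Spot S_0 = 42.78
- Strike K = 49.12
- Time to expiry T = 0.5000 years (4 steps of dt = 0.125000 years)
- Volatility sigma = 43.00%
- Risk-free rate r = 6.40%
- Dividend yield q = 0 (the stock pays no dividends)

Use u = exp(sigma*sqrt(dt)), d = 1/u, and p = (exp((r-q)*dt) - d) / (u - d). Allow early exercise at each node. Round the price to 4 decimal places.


dt = T/N = 0.125000
u = exp(sigma*sqrt(dt)) = 1.164193; d = 1/u = 0.858964
p = (exp((r-q)*dt) - d) / (u - d) = 0.488381
Discount per step: exp(-r*dt) = 0.992032
Stock lattice S(k, i) with i counting down-moves:
  k=0: S(0,0) = 42.7800
  k=1: S(1,0) = 49.8042; S(1,1) = 36.7465
  k=2: S(2,0) = 57.9817; S(2,1) = 42.7800; S(2,2) = 31.5639
  k=3: S(3,0) = 67.5018; S(3,1) = 49.8042; S(3,2) = 36.7465; S(3,3) = 27.1123
  k=4: S(4,0) = 78.5851; S(4,1) = 57.9817; S(4,2) = 42.7800; S(4,3) = 31.5639; S(4,4) = 23.2885
Terminal payoffs V(N, i) = max(K - S_T, 0):
  V(4,0) = 0.000000; V(4,1) = 0.000000; V(4,2) = 6.340000; V(4,3) = 17.556077; V(4,4) = 25.831519
Backward induction: V(k, i) = exp(-r*dt) * [p * V(k+1, i) + (1-p) * V(k+1, i+1)]; then take max(V_cont, immediate exercise) for American.
  V(3,0) = exp(-r*dt) * [p*0.000000 + (1-p)*0.000000] = 0.000000; exercise = 0.000000; V(3,0) = max -> 0.000000
  V(3,1) = exp(-r*dt) * [p*0.000000 + (1-p)*6.340000] = 3.217818; exercise = 0.000000; V(3,1) = max -> 3.217818
  V(3,2) = exp(-r*dt) * [p*6.340000 + (1-p)*17.556077] = 11.982116; exercise = 12.373509; V(3,2) = max -> 12.373509
  V(3,3) = exp(-r*dt) * [p*17.556077 + (1-p)*25.831519] = 21.616326; exercise = 22.007718; V(3,3) = max -> 22.007718
  V(2,0) = exp(-r*dt) * [p*0.000000 + (1-p)*3.217818] = 1.633179; exercise = 0.000000; V(2,0) = max -> 1.633179
  V(2,1) = exp(-r*dt) * [p*3.217818 + (1-p)*12.373509] = 7.839079; exercise = 6.340000; V(2,1) = max -> 7.839079
  V(2,2) = exp(-r*dt) * [p*12.373509 + (1-p)*22.007718] = 17.164685; exercise = 17.556077; V(2,2) = max -> 17.556077
  V(1,0) = exp(-r*dt) * [p*1.633179 + (1-p)*7.839079] = 4.769923; exercise = 0.000000; V(1,0) = max -> 4.769923
  V(1,1) = exp(-r*dt) * [p*7.839079 + (1-p)*17.556077] = 12.708405; exercise = 12.373509; V(1,1) = max -> 12.708405
  V(0,0) = exp(-r*dt) * [p*4.769923 + (1-p)*12.708405] = 8.761031; exercise = 6.340000; V(0,0) = max -> 8.761031

Answer: Price = V(0,0) = 8.7610


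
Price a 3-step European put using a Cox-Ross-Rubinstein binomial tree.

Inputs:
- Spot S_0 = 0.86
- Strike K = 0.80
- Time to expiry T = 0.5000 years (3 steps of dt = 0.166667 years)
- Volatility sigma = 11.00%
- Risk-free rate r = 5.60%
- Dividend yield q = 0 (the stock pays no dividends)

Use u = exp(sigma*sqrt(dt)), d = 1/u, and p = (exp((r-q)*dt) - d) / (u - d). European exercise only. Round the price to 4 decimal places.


dt = T/N = 0.166667
u = exp(sigma*sqrt(dt)) = 1.045931; d = 1/u = 0.956086
p = (exp((r-q)*dt) - d) / (u - d) = 0.593144
Discount per step: exp(-r*dt) = 0.990710
Stock lattice S(k, i) with i counting down-moves:
  k=0: S(0,0) = 0.8600
  k=1: S(1,0) = 0.8995; S(1,1) = 0.8222
  k=2: S(2,0) = 0.9408; S(2,1) = 0.8600; S(2,2) = 0.7861
  k=3: S(3,0) = 0.9840; S(3,1) = 0.8995; S(3,2) = 0.8222; S(3,3) = 0.7516
Terminal payoffs V(N, i) = max(K - S_T, 0):
  V(3,0) = 0.000000; V(3,1) = 0.000000; V(3,2) = 0.000000; V(3,3) = 0.048395
Backward induction: V(k, i) = exp(-r*dt) * [p * V(k+1, i) + (1-p) * V(k+1, i+1)].
  V(2,0) = exp(-r*dt) * [p*0.000000 + (1-p)*0.000000] = 0.000000
  V(2,1) = exp(-r*dt) * [p*0.000000 + (1-p)*0.000000] = 0.000000
  V(2,2) = exp(-r*dt) * [p*0.000000 + (1-p)*0.048395] = 0.019507
  V(1,0) = exp(-r*dt) * [p*0.000000 + (1-p)*0.000000] = 0.000000
  V(1,1) = exp(-r*dt) * [p*0.000000 + (1-p)*0.019507] = 0.007863
  V(0,0) = exp(-r*dt) * [p*0.000000 + (1-p)*0.007863] = 0.003169

Answer: Price = V(0,0) = 0.0032


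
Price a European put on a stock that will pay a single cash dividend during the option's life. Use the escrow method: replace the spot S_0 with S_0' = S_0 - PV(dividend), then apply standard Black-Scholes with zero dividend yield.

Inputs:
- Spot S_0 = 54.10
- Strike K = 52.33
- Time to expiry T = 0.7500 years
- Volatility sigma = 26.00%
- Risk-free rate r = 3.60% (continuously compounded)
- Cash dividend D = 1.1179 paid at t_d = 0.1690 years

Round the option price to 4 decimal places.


PV(D) = D * exp(-r * t_d) = 1.1179 * 0.99393447 = 1.11111934
S_0' = S_0 - PV(D) = 54.1000 - 1.11111934 = 52.98888066
d1 = (ln(S_0'/K) + (r + sigma^2/2)*T) / (sigma*sqrt(T)) = 0.28806346
d2 = d1 - sigma*sqrt(T) = 0.06289686
exp(-rT) = 0.97336124
N(-d1) = 0.38664908; N(-d2) = 0.47492432
P = K * exp(-rT) * N(-d2) - S_0' * N(-d1) = 52.3300 * 0.97336124 * 0.47492432 - 52.98888066 * 0.38664908 = 3.7026

Answer: Price = 3.7026


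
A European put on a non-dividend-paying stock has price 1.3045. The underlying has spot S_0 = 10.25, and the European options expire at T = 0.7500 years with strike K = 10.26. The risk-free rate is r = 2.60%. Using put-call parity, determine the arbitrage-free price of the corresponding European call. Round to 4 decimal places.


Answer: Call price = 1.4926

Derivation:
Put-call parity: C - P = S_0 * exp(-qT) - K * exp(-rT).
S_0 * exp(-qT) = 10.2500 * 1.00000000 = 10.25000000
K * exp(-rT) = 10.2600 * 0.98068890 = 10.06186806
C = P + S*exp(-qT) - K*exp(-rT)
C = 1.3045 + 10.25000000 - 10.06186806 = 1.4926


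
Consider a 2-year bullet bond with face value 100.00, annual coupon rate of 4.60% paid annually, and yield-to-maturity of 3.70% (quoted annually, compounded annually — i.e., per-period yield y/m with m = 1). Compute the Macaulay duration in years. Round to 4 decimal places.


Coupon per period c = face * coupon_rate / m = 4.600000
Periods per year m = 1; per-period yield y/m = 0.037000
Number of cashflows N = 2
Cashflows (t years, CF_t, discount factor 1/(1+y/m)^(m*t), PV):
  t = 1.0000: CF_t = 4.600000, DF = 0.964320, PV = 4.435873
  t = 2.0000: CF_t = 104.600000, DF = 0.929913, PV = 97.268937
Price P = sum_t PV_t = 101.704810
Macaulay numerator sum_t t * PV_t:
  t * PV_t at t = 1.0000: 4.435873
  t * PV_t at t = 2.0000: 194.537875
Macaulay duration D = (sum_t t * PV_t) / P = 198.973748 / 101.704810 = 1.956385

Answer: Macaulay duration = 1.9564 years


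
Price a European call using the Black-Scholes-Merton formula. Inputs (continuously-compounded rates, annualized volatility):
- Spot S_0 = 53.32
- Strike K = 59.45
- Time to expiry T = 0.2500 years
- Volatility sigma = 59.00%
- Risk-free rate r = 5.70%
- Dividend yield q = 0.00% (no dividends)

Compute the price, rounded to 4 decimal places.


d1 = (ln(S/K) + (r - q + 0.5*sigma^2) * T) / (sigma * sqrt(T)) = -0.17309026
d2 = d1 - sigma * sqrt(T) = -0.46809026
exp(-rT) = 0.98585105; exp(-qT) = 1.00000000
C = S_0 * exp(-qT) * N(d1) - K * exp(-rT) * N(d2)
N(d1) = 0.43129024; N(d2) = 0.31986002
C = 53.3200 * 1.00000000 * 0.43129024 - 59.4500 * 0.98585105 * 0.31986002 = 4.2498

Answer: Price = 4.2498


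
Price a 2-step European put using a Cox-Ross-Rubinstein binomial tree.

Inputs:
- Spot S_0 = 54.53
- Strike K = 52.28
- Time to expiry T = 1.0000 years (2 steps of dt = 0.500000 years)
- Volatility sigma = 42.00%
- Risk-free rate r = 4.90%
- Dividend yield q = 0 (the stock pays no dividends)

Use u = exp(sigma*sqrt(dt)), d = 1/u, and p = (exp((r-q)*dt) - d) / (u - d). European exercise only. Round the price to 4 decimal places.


Answer: Price = V(0,0) = 5.9877

Derivation:
dt = T/N = 0.500000
u = exp(sigma*sqrt(dt)) = 1.345795; d = 1/u = 0.743055
p = (exp((r-q)*dt) - d) / (u - d) = 0.467444
Discount per step: exp(-r*dt) = 0.975798
Stock lattice S(k, i) with i counting down-moves:
  k=0: S(0,0) = 54.5300
  k=1: S(1,0) = 73.3862; S(1,1) = 40.5188
  k=2: S(2,0) = 98.7628; S(2,1) = 54.5300; S(2,2) = 30.1077
Terminal payoffs V(N, i) = max(K - S_T, 0):
  V(2,0) = 0.000000; V(2,1) = 0.000000; V(2,2) = 22.172289
Backward induction: V(k, i) = exp(-r*dt) * [p * V(k+1, i) + (1-p) * V(k+1, i+1)].
  V(1,0) = exp(-r*dt) * [p*0.000000 + (1-p)*0.000000] = 0.000000
  V(1,1) = exp(-r*dt) * [p*0.000000 + (1-p)*22.172289] = 11.522195
  V(0,0) = exp(-r*dt) * [p*0.000000 + (1-p)*11.522195] = 5.987698


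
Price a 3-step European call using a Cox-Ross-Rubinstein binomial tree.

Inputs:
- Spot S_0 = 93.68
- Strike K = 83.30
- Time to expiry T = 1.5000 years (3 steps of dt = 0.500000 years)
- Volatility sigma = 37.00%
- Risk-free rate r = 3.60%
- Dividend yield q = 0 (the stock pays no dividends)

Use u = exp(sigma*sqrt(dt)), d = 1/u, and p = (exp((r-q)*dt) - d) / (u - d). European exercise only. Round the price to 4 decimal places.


dt = T/N = 0.500000
u = exp(sigma*sqrt(dt)) = 1.299045; d = 1/u = 0.769796
p = (exp((r-q)*dt) - d) / (u - d) = 0.469282
Discount per step: exp(-r*dt) = 0.982161
Stock lattice S(k, i) with i counting down-moves:
  k=0: S(0,0) = 93.6800
  k=1: S(1,0) = 121.6946; S(1,1) = 72.1145
  k=2: S(2,0) = 158.0867; S(2,1) = 93.6800; S(2,2) = 55.5135
  k=3: S(3,0) = 205.3618; S(3,1) = 121.6946; S(3,2) = 72.1145; S(3,3) = 42.7341
Terminal payoffs V(N, i) = max(S_T - K, 0):
  V(3,0) = 122.061789; V(3,1) = 38.394551; V(3,2) = 0.000000; V(3,3) = 0.000000
Backward induction: V(k, i) = exp(-r*dt) * [p * V(k+1, i) + (1-p) * V(k+1, i+1)].
  V(2,0) = exp(-r*dt) * [p*122.061789 + (1-p)*38.394551] = 76.272705
  V(2,1) = exp(-r*dt) * [p*38.394551 + (1-p)*0.000000] = 17.696436
  V(2,2) = exp(-r*dt) * [p*0.000000 + (1-p)*0.000000] = 0.000000
  V(1,0) = exp(-r*dt) * [p*76.272705 + (1-p)*17.696436] = 44.379142
  V(1,1) = exp(-r*dt) * [p*17.696436 + (1-p)*0.000000] = 8.156466
  V(0,0) = exp(-r*dt) * [p*44.379142 + (1-p)*8.156466] = 24.706359

Answer: Price = V(0,0) = 24.7064


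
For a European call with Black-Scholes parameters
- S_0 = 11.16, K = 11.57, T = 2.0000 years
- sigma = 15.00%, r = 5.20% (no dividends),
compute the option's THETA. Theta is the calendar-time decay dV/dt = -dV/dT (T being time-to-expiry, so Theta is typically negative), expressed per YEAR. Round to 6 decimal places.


Answer: Theta = -0.532680

Derivation:
d1 = 0.4262459276; d2 = 0.2141138932
phi(d1) = 0.3642986326; exp(-qT) = 1.0000000000; exp(-rT) = 0.9012252974
Theta = -S*exp(-qT)*phi(d1)*sigma/(2*sqrt(T)) - r*K*exp(-rT)*N(d2) + q*S*exp(-qT)*N(d1)
N(d1) = 0.6650356728; N(d2) = 0.5847708791; sqrt(T) = 1.4142135624
Term 1 = -11.1600 * 1.0000000000 * 0.3642986326 * 0.1500 / (2 * 1.4142135624) = -0.2156095540
Term 2 = -0.0520 * 11.5700 * 0.9012252974 * 0.5847708791 = -0.3170704826
Term 3 = 0 (no dividend yield, q = 0)
Theta = -0.2156095540 + (-0.3170704826) + (0.0000000000) = -0.532680


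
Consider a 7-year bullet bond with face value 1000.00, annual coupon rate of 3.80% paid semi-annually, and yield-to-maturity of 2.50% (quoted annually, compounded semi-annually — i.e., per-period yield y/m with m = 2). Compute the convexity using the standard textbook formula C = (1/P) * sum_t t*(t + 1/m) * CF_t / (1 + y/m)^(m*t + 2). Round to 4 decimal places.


Answer: Convexity = 43.9335

Derivation:
Coupon per period c = face * coupon_rate / m = 19.000000
Periods per year m = 2; per-period yield y/m = 0.012500
Number of cashflows N = 14
Cashflows (t years, CF_t, discount factor 1/(1+y/m)^(m*t), PV):
  t = 0.5000: CF_t = 19.000000, DF = 0.987654, PV = 18.765432
  t = 1.0000: CF_t = 19.000000, DF = 0.975461, PV = 18.533760
  t = 1.5000: CF_t = 19.000000, DF = 0.963418, PV = 18.304948
  t = 2.0000: CF_t = 19.000000, DF = 0.951524, PV = 18.078961
  t = 2.5000: CF_t = 19.000000, DF = 0.939777, PV = 17.855764
  t = 3.0000: CF_t = 19.000000, DF = 0.928175, PV = 17.635323
  t = 3.5000: CF_t = 19.000000, DF = 0.916716, PV = 17.417603
  t = 4.0000: CF_t = 19.000000, DF = 0.905398, PV = 17.202570
  t = 4.5000: CF_t = 19.000000, DF = 0.894221, PV = 16.990193
  t = 5.0000: CF_t = 19.000000, DF = 0.883181, PV = 16.780438
  t = 5.5000: CF_t = 19.000000, DF = 0.872277, PV = 16.573272
  t = 6.0000: CF_t = 19.000000, DF = 0.861509, PV = 16.368663
  t = 6.5000: CF_t = 19.000000, DF = 0.850873, PV = 16.166581
  t = 7.0000: CF_t = 1019.000000, DF = 0.840368, PV = 856.335084
Price P = sum_t PV_t = 1083.008593
Convexity numerator sum_t t*(t + 1/m) * CF_t / (1+y/m)^(m*t + 2):
  t = 0.5000: term = 9.152474
  t = 1.0000: term = 27.118442
  t = 1.5000: term = 53.567293
  t = 2.0000: term = 88.176613
  t = 2.5000: term = 130.632020
  t = 3.0000: term = 180.626990
  t = 3.5000: term = 237.862703
  t = 4.0000: term = 302.047877
  t = 4.5000: term = 372.898613
  t = 5.0000: term = 450.138244
  t = 5.5000: term = 533.497178
  t = 6.0000: term = 622.712755
  t = 6.5000: term = 717.529101
  t = 7.0000: term = 43854.380178
Convexity = (1/P) * sum = 47580.340479 / 1083.008593 = 43.933484


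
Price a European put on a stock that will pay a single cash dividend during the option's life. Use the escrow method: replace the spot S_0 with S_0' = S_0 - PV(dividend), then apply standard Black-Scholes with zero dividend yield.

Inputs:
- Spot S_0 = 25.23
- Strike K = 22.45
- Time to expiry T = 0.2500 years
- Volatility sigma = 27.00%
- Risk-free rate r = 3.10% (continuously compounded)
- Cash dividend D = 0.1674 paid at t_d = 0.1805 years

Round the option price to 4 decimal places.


PV(D) = D * exp(-r * t_d) = 0.1674 * 0.99442013 = 0.16646593
S_0' = S_0 - PV(D) = 25.2300 - 0.16646593 = 25.06353407
d1 = (ln(S_0'/K) + (r + sigma^2/2)*T) / (sigma*sqrt(T)) = 0.94063592
d2 = d1 - sigma*sqrt(T) = 0.80563592
exp(-rT) = 0.99227995
N(-d1) = 0.17344573; N(-d2) = 0.21022640
P = K * exp(-rT) * N(-d2) - S_0' * N(-d1) = 22.4500 * 0.99227995 * 0.21022640 - 25.06353407 * 0.17344573 = 0.3360

Answer: Price = 0.3360


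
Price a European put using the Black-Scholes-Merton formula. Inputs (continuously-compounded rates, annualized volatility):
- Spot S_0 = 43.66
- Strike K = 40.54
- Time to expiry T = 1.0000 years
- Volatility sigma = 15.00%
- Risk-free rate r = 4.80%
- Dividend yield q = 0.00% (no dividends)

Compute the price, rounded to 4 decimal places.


d1 = (ln(S/K) + (r - q + 0.5*sigma^2) * T) / (sigma * sqrt(T)) = 0.88928807
d2 = d1 - sigma * sqrt(T) = 0.73928807
exp(-rT) = 0.95313379; exp(-qT) = 1.00000000
P = K * exp(-rT) * N(-d2) - S_0 * exp(-qT) * N(-d1)
N(-d1) = 0.18692414; N(-d2) = 0.22986605
P = 40.5400 * 0.95313379 * 0.22986605 - 43.6600 * 1.00000000 * 0.18692414 = 0.7209

Answer: Price = 0.7209


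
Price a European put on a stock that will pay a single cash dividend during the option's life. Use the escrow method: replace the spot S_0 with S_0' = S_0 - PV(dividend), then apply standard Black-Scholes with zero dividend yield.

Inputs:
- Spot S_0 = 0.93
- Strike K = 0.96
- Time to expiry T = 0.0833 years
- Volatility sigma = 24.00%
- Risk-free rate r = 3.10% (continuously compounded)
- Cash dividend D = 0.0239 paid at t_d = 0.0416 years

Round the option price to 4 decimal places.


Answer: Price = 0.0592

Derivation:
PV(D) = D * exp(-r * t_d) = 0.0239 * 0.99871123 = 0.02386920
S_0' = S_0 - PV(D) = 0.9300 - 0.02386920 = 0.90613080
d1 = (ln(S_0'/K) + (r + sigma^2/2)*T) / (sigma*sqrt(T)) = -0.76179684
d2 = d1 - sigma*sqrt(T) = -0.83106501
exp(-rT) = 0.99742103
N(-d1) = 0.77690937; N(-d2) = 0.79703155
P = K * exp(-rT) * N(-d2) - S_0' * N(-d1) = 0.9600 * 0.99742103 * 0.79703155 - 0.90613080 * 0.77690937 = 0.0592


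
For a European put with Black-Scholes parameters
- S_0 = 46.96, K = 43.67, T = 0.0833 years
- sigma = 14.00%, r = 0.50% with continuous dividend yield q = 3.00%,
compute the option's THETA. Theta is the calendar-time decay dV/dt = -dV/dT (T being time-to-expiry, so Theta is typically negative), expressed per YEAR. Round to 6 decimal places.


Answer: Theta = -0.997703

Derivation:
d1 = 1.7662693527; d2 = 1.7258629175
phi(d1) = 0.0838444279; exp(-qT) = 0.9975041199; exp(-rT) = 0.9995835867
Theta = -S*exp(-qT)*phi(d1)*sigma/(2*sqrt(T)) + r*K*exp(-rT)*N(-d2) - q*S*exp(-qT)*N(-d1)
N(-d1) = 0.0386753353; N(-d2) = 0.0421860387; sqrt(T) = 0.2886173938
Term 1 = -46.9600 * 0.9975041199 * 0.0838444279 * 0.1400 / (2 * 0.2886173938) = -0.9525604184
Term 2 = 0.0050 * 43.6700 * 0.9995835867 * 0.0421860387 = 0.0092074858
Term 3 = -0.0300 * 46.9600 * 0.9975041199 * 0.0386753353 = -0.0543498223
Theta = -0.9525604184 + (0.0092074858) + (-0.0543498223) = -0.997703


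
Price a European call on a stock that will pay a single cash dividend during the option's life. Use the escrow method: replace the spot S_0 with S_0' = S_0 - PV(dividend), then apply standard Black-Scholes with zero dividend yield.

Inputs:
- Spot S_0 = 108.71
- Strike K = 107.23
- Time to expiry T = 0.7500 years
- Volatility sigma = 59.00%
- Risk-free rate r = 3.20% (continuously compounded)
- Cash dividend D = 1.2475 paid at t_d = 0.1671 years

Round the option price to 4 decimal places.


PV(D) = D * exp(-r * t_d) = 1.2475 * 0.99466707 = 1.24084717
S_0' = S_0 - PV(D) = 108.7100 - 1.24084717 = 107.46915283
d1 = (ln(S_0'/K) + (r + sigma^2/2)*T) / (sigma*sqrt(T)) = 0.30680843
d2 = d1 - sigma*sqrt(T) = -0.20414656
exp(-rT) = 0.97628571
N(d1) = 0.62050540; N(d2) = 0.41911948
C = S_0' * N(d1) - K * exp(-rT) * N(d2) = 107.46915283 * 0.62050540 - 107.2300 * 0.97628571 * 0.41911948 = 22.8088

Answer: Price = 22.8088


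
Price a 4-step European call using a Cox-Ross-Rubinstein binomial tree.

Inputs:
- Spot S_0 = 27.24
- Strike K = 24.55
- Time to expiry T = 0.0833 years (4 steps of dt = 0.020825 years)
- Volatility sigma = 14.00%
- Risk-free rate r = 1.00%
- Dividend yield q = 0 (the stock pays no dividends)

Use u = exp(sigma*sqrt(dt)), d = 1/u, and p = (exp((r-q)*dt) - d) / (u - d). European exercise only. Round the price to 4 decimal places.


dt = T/N = 0.020825
u = exp(sigma*sqrt(dt)) = 1.020409; d = 1/u = 0.979999
p = (exp((r-q)*dt) - d) / (u - d) = 0.500103
Discount per step: exp(-r*dt) = 0.999792
Stock lattice S(k, i) with i counting down-moves:
  k=0: S(0,0) = 27.2400
  k=1: S(1,0) = 27.7959; S(1,1) = 26.6952
  k=2: S(2,0) = 28.3632; S(2,1) = 27.2400; S(2,2) = 26.1613
  k=3: S(3,0) = 28.9421; S(3,1) = 27.7959; S(3,2) = 26.6952; S(3,3) = 25.6380
  k=4: S(4,0) = 29.5327; S(4,1) = 28.3632; S(4,2) = 27.2400; S(4,3) = 26.1613; S(4,4) = 25.1253
Terminal payoffs V(N, i) = max(S_T - K, 0):
  V(4,0) = 4.982736; V(4,1) = 3.813211; V(4,2) = 2.690000; V(4,3) = 1.611269; V(4,4) = 0.575257
Backward induction: V(k, i) = exp(-r*dt) * [p * V(k+1, i) + (1-p) * V(k+1, i+1)].
  V(3,0) = exp(-r*dt) * [p*4.982736 + (1-p)*3.813211] = 4.397179
  V(3,1) = exp(-r*dt) * [p*3.813211 + (1-p)*2.690000] = 3.251045
  V(3,2) = exp(-r*dt) * [p*2.690000 + (1-p)*1.611269] = 2.150298
  V(3,3) = exp(-r*dt) * [p*1.611269 + (1-p)*0.575257] = 1.093143
  V(2,0) = exp(-r*dt) * [p*4.397179 + (1-p)*3.251045] = 3.823434
  V(2,1) = exp(-r*dt) * [p*3.251045 + (1-p)*2.150298] = 2.700223
  V(2,2) = exp(-r*dt) * [p*2.150298 + (1-p)*1.093143] = 1.621492
  V(1,0) = exp(-r*dt) * [p*3.823434 + (1-p)*2.700223] = 3.261265
  V(1,1) = exp(-r*dt) * [p*2.700223 + (1-p)*1.621492] = 2.160519
  V(0,0) = exp(-r*dt) * [p*3.261265 + (1-p)*2.160519] = 2.710442

Answer: Price = V(0,0) = 2.7104
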